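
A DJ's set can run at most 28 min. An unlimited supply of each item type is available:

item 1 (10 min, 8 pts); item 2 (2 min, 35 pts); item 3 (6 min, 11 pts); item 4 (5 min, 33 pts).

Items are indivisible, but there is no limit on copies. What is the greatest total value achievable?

490 pts

Best value-per-unit is item 2 at 35/2, and filling with it alone uses duration 14×2=28. No mix of the others beats 14×35 = 490.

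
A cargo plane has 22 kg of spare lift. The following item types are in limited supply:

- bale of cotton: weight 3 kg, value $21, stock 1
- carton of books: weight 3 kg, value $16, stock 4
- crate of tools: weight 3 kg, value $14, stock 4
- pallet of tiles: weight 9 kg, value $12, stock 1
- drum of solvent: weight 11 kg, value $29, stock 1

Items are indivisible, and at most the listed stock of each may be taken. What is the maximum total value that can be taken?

$113

Top feasible selections:
- 1×bale of cotton + 4×carton of books + 2×crate of tools: weight 21, value 113
- 1×bale of cotton + 3×carton of books + 3×crate of tools: weight 21, value 111
- 1×bale of cotton + 2×carton of books + 4×crate of tools: weight 21, value 109
Best: $113.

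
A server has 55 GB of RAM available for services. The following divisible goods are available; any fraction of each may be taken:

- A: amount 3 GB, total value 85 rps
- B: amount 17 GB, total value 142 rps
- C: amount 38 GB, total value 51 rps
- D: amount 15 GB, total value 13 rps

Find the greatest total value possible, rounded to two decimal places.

Take in order of value per unit:
- A (85/3 per unit): all 3 → value 85, running total 85.00
- B (142/17 per unit): all 17 → value 142, running total 227.00
- C (51/38 per unit): 35 of 38 → value 35×51/38 = 46.9737, running total 273.97
Total 273.97.

273.97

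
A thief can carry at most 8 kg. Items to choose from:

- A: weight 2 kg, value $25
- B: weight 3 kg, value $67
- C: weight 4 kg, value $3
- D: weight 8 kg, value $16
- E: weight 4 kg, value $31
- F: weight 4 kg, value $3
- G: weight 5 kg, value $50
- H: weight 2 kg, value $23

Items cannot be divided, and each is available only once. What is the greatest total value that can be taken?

$117

Check high-value combinations within 8 kg:
- B+G: weight 3+5=8, value 67+50=117
- A+B+H: weight 2+3+2=7, value 25+67+23=115
- B+E: weight 3+4=7, value 67+31=98
- A+B: weight 2+3=5, value 25+67=92
Best: $117.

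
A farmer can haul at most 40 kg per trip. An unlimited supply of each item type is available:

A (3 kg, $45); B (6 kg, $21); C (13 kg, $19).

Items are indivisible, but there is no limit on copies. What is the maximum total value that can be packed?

$585

Best value-per-unit is A at 45/3, and filling with it alone uses weight 13×3=39. No mix of the others beats 13×45 = 585.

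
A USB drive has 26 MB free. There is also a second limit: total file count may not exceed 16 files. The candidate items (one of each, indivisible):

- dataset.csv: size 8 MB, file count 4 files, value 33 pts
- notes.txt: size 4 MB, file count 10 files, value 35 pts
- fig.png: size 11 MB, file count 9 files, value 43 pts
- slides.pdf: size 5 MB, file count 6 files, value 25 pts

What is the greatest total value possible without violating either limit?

76 pts

Feasible sets respecting both limits:
- dataset.csv+fig.png: size 19, file count 13, value 76
- dataset.csv+notes.txt: size 12, file count 14, value 68
- fig.png+slides.pdf: size 16, file count 15, value 68
- notes.txt+slides.pdf: size 9, file count 16, value 60
Best: 76 pts.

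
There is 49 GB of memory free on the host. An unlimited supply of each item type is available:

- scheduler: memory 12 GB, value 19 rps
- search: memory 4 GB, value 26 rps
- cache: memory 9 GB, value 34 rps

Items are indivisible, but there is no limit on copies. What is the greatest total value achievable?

Best value-per-unit is search at 26/4, and filling with it alone uses memory 12×4=48. No mix of the others beats 12×26 = 312.

312 rps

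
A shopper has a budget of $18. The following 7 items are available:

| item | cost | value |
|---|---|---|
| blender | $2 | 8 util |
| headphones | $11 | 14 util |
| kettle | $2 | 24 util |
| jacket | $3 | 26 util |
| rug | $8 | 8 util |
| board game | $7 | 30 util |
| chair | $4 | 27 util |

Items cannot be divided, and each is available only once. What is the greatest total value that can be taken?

Check high-value combinations within $18:
- blender+kettle+jacket+board game+chair: cost 2+2+3+7+4=18, value 8+24+26+30+27=115
- kettle+jacket+board game+chair: cost 2+3+7+4=16, value 24+26+30+27=107
- blender+jacket+board game+chair: cost 2+3+7+4=16, value 8+26+30+27=91
- blender+kettle+board game+chair: cost 2+2+7+4=15, value 8+24+30+27=89
Best: 115 util.

115 util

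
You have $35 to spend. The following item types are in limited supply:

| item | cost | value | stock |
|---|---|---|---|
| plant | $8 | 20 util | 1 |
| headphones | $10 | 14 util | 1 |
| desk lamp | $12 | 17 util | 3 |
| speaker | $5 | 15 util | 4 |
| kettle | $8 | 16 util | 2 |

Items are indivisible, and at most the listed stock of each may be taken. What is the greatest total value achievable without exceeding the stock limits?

82 util

Top feasible selections:
- 1×plant + 2×speaker + 2×kettle: cost 34, value 82
- 1×plant + 1×desk lamp + 3×speaker: cost 35, value 82
- 1×plant + 3×speaker + 1×kettle: cost 31, value 81
- 1×plant + 4×speaker: cost 28, value 80
Best: 82 util.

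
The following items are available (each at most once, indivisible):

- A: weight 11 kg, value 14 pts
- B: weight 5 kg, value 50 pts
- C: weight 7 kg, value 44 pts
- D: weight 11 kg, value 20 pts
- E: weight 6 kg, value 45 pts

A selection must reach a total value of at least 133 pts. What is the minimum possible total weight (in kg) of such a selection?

18

Subsets with value ≥ 133, sorted by total weight:
- B+C+E: weight 18, value 139
- B+C+D+E: weight 29, value 159
- A+B+C+E: weight 29, value 153
Minimum weight: 18 kg.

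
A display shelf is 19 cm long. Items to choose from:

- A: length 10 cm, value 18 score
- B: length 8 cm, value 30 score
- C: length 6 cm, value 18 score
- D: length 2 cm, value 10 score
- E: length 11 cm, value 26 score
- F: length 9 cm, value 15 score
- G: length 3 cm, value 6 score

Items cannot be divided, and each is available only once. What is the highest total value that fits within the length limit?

64 score

This is a 0/1 knapsack; check combinations near the capacity.
- B+C+D+G: length 8+6+2+3=19, value 30+18+10+6=64
- B+C+D: length 8+6+2=16, value 30+18+10=58
- B+E: length 8+11=19, value 30+26=56
- B+D+F: length 8+2+9=19, value 30+10+15=55
Best: 64 score.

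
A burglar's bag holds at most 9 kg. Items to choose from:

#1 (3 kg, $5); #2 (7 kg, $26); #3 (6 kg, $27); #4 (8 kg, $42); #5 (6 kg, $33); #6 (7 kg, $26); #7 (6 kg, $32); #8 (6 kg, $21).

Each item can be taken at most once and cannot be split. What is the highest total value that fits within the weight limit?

This is a 0/1 knapsack; check combinations near the capacity.
- #4: weight 8, value 42
- #1+#5: weight 3+6=9, value 5+33=38
- #1+#7: weight 3+6=9, value 5+32=37
- #5: weight 6, value 33
- #7: weight 6, value 32
Best: $42.

$42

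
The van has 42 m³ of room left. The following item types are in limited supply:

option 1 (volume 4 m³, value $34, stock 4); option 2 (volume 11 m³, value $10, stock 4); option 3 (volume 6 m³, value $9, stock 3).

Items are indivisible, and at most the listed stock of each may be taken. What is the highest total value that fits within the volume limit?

$164

Top feasible selections:
- 4×option 1 + 1×option 2 + 2×option 3: volume 39, value 164
- 4×option 1 + 3×option 3: volume 34, value 163
- 4×option 1 + 2×option 2: volume 38, value 156
Best: $164.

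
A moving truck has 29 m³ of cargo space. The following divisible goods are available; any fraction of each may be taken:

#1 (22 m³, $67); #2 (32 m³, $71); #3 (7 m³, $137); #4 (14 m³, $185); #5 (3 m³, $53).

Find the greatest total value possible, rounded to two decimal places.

390.23

Take in order of value per unit:
- #3 (137/7 per unit): all 7 → value 137, running total 137.00
- #5 (53/3 per unit): all 3 → value 53, running total 190.00
- #4 (185/14 per unit): all 14 → value 185, running total 375.00
- #1 (67/22 per unit): 5 of 22 → value 5×67/22 = 15.2273, running total 390.23
Total 390.23.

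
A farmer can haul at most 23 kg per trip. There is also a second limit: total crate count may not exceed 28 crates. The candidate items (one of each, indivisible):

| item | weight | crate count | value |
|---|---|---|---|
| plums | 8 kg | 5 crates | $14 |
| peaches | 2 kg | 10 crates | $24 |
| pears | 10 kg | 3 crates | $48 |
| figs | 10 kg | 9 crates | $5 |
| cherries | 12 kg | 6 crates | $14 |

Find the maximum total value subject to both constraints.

Feasible sets respecting both limits:
- plums+peaches+pears: weight 20, crate count 18, value 86
- peaches+pears+figs: weight 22, crate count 22, value 77
- peaches+pears: weight 12, crate count 13, value 72
- plums+pears: weight 18, crate count 8, value 62
Best: $86.

$86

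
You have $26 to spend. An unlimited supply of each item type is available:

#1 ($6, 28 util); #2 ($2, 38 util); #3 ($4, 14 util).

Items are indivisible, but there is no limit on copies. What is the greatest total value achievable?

Best value-per-unit is #2 at 38/2, and filling with it alone uses cost 13×2=26. No mix of the others beats 13×38 = 494.

494 util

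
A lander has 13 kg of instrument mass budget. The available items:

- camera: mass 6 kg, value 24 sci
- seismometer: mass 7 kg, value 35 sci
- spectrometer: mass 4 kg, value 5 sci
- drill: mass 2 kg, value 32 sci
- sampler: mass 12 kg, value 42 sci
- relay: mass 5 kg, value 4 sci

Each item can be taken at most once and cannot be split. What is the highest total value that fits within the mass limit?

72 sci

This is a 0/1 knapsack; check combinations near the capacity.
- seismometer+spectrometer+drill: mass 7+4+2=13, value 35+5+32=72
- seismometer+drill: mass 7+2=9, value 35+32=67
- camera+spectrometer+drill: mass 6+4+2=12, value 24+5+32=61
- camera+drill+relay: mass 6+2+5=13, value 24+32+4=60
- camera+seismometer: mass 6+7=13, value 24+35=59
Best: 72 sci.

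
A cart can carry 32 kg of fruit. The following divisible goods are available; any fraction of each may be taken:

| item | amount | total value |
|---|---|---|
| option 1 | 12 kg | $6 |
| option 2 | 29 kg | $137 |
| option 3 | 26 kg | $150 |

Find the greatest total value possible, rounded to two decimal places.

178.34

Take in order of value per unit:
- option 3 (150/26 per unit): all 26 → value 150, running total 150.00
- option 2 (137/29 per unit): 6 of 29 → value 6×137/29 = 28.3448, running total 178.34
Total 178.34.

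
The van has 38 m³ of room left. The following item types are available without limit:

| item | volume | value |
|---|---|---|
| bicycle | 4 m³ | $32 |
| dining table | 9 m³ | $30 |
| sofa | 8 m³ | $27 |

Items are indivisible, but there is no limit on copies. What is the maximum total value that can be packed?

$288

Best value-per-unit is bicycle at 32/4, and filling with it alone uses volume 9×4=36. No mix of the others beats 9×32 = 288.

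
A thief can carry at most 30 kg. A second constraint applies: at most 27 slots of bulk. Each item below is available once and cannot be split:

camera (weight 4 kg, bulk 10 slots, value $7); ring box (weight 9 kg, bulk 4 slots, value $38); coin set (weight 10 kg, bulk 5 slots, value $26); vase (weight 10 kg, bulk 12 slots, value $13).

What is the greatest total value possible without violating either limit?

Feasible sets respecting both limits:
- ring box+coin set+vase: weight 29, bulk 21, value 77
- camera+ring box+coin set: weight 23, bulk 19, value 71
- ring box+coin set: weight 19, bulk 9, value 64
Best: $77.

$77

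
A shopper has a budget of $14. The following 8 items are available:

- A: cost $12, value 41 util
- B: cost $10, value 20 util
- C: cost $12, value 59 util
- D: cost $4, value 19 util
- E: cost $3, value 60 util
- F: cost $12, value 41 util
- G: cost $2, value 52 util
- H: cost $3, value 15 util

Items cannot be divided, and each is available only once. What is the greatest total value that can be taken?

Check high-value combinations within $14:
- D+E+G+H: cost 4+3+2+3=12, value 19+60+52+15=146
- D+E+G: cost 4+3+2=9, value 19+60+52=131
- E+G+H: cost 3+2+3=8, value 60+52+15=127
- E+G: cost 3+2=5, value 60+52=112
- C+G: cost 12+2=14, value 59+52=111
Best: 146 util.

146 util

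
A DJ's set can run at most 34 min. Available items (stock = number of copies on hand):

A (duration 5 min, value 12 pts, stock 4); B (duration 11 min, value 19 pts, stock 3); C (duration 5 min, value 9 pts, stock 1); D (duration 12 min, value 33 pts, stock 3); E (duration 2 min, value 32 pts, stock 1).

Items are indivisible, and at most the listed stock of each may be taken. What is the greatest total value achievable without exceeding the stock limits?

113 pts

Top feasible selections:
- 4×A + 1×D + 1×E: duration 34, value 113
- 1×A + 2×D + 1×E: duration 31, value 110
- 3×A + 1×C + 1×D + 1×E: duration 34, value 110
- 1×C + 2×D + 1×E: duration 31, value 107
Best: 113 pts.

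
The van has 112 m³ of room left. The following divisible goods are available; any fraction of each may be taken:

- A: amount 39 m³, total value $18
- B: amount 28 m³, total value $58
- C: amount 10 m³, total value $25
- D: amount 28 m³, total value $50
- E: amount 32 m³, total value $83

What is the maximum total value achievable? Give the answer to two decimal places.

222.46

Take in order of value per unit:
- E (83/32 per unit): all 32 → value 83, running total 83.00
- C (25/10 per unit): all 10 → value 25, running total 108.00
- B (58/28 per unit): all 28 → value 58, running total 166.00
- D (50/28 per unit): all 28 → value 50, running total 216.00
- A (18/39 per unit): 14 of 39 → value 14×18/39 = 6.4615, running total 222.46
Total 222.46.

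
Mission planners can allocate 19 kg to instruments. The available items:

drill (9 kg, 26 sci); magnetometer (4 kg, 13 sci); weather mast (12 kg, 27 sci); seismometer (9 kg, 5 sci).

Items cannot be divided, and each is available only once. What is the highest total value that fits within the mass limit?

This is a 0/1 knapsack; check combinations near the capacity.
- magnetometer+weather mast: mass 4+12=16, value 13+27=40
- drill+magnetometer: mass 9+4=13, value 26+13=39
- drill+seismometer: mass 9+9=18, value 26+5=31
Best: 40 sci.

40 sci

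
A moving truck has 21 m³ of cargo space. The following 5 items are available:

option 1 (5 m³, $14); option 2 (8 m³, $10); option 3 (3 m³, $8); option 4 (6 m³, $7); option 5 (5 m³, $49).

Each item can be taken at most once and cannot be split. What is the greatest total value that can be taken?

Check high-value combinations within 21 m³:
- option 1+option 2+option 3+option 5: volume 5+8+3+5=21, value 14+10+8+49=81
- option 1+option 3+option 4+option 5: volume 5+3+6+5=19, value 14+8+7+49=78
- option 1+option 2+option 5: volume 5+8+5=18, value 14+10+49=73
- option 1+option 3+option 5: volume 5+3+5=13, value 14+8+49=71
Best: $81.

$81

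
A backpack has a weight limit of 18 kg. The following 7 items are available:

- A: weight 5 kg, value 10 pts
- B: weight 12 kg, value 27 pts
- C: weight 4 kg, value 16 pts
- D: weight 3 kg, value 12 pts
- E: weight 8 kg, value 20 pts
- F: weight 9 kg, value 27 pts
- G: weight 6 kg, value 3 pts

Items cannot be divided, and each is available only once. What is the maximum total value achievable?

55 pts

Check high-value combinations within 18 kg:
- C+D+F: weight 4+3+9=16, value 16+12+27=55
- A+C+F: weight 5+4+9=18, value 10+16+27=53
- A+D+F: weight 5+3+9=17, value 10+12+27=49
- C+D+E: weight 4+3+8=15, value 16+12+20=48
Best: 55 pts.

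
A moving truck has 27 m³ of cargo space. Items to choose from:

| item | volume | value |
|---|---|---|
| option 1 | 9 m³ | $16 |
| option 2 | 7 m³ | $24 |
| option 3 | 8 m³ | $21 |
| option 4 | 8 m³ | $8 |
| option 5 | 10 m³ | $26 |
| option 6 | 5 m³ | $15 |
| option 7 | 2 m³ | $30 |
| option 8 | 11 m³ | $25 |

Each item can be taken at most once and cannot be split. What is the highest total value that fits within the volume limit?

Check high-value combinations within 27 m³:
- option 2+option 3+option 5+option 7: volume 7+8+10+2=27, value 24+21+26+30=101
- option 2+option 5+option 6+option 7: volume 7+10+5+2=24, value 24+26+15+30=95
- option 2+option 6+option 7+option 8: volume 7+5+2+11=25, value 24+15+30+25=94
- option 3+option 5+option 6+option 7: volume 8+10+5+2=25, value 21+26+15+30=92
- option 1+option 2+option 3+option 7: volume 9+7+8+2=26, value 16+24+21+30=91
Best: $101.

$101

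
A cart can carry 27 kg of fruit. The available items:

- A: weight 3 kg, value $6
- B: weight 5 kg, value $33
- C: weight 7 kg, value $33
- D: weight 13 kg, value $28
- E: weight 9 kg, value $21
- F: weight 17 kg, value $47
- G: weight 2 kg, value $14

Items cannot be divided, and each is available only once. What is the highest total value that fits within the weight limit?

Check high-value combinations within 27 kg:
- B+C+D+G: weight 5+7+13+2=27, value 33+33+28+14=108
- A+B+C+E+G: weight 3+5+7+9+2=26, value 6+33+33+21+14=107
- B+C+E+G: weight 5+7+9+2=23, value 33+33+21+14=101
- A+B+F+G: weight 3+5+17+2=27, value 6+33+47+14=100
Best: $108.

$108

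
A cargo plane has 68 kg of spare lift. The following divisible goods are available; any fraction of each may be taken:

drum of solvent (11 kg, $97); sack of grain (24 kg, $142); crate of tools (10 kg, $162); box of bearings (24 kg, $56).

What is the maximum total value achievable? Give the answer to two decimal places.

Take in order of value per unit:
- crate of tools (162/10 per unit): all 10 → value 162, running total 162.00
- drum of solvent (97/11 per unit): all 11 → value 97, running total 259.00
- sack of grain (142/24 per unit): all 24 → value 142, running total 401.00
- box of bearings (56/24 per unit): 23 of 24 → value 23×56/24 = 53.6667, running total 454.67
Total 454.67.

454.67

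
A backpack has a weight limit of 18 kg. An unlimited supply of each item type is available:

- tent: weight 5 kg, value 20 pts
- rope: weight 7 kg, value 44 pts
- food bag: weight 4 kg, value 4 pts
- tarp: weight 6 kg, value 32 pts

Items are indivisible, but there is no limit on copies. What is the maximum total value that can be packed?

Best value-per-unit is rope at 44/7; filling with it alone gives 2×44 = 88.
Optimal mix: 1×tent + 1×rope + 1×tarp → weight 18, value 96.

96 pts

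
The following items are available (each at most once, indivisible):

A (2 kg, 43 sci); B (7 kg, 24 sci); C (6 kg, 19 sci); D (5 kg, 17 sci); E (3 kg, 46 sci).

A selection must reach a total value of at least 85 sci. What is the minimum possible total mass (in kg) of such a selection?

5

Subsets with value ≥ 85, sorted by total mass:
- A+E: mass 5, value 89
- A+D+E: mass 10, value 106
- A+C+E: mass 11, value 108
- A+B+E: mass 12, value 113
Minimum mass: 5 kg.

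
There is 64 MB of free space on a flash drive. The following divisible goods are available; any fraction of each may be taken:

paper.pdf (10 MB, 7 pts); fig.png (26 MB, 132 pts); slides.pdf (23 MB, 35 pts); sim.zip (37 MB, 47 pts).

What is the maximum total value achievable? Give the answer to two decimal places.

186.05

Take in order of value per unit:
- fig.png (132/26 per unit): all 26 → value 132, running total 132.00
- slides.pdf (35/23 per unit): all 23 → value 35, running total 167.00
- sim.zip (47/37 per unit): 15 of 37 → value 15×47/37 = 19.0541, running total 186.05
Total 186.05.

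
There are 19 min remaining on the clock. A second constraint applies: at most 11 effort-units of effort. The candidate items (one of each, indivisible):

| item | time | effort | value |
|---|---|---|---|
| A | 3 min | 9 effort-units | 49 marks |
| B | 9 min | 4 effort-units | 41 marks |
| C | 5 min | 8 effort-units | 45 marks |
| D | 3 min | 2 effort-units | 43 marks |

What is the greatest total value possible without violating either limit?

Feasible sets respecting both limits:
- A+D: time 6, effort 11, value 92
- C+D: time 8, effort 10, value 88
- B+D: time 12, effort 6, value 84
- A: time 3, effort 9, value 49
Best: 92 marks.

92 marks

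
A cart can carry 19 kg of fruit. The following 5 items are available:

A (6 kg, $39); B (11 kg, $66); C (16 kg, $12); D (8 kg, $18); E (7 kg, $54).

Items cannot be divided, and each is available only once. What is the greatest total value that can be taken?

$120

Check high-value combinations within 19 kg:
- B+E: weight 11+7=18, value 66+54=120
- A+B: weight 6+11=17, value 39+66=105
- A+E: weight 6+7=13, value 39+54=93
- B+D: weight 11+8=19, value 66+18=84
Best: $120.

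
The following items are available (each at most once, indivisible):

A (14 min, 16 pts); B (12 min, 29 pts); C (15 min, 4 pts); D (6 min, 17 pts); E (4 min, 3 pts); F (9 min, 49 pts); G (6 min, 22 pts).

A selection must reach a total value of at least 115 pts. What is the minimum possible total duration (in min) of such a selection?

Subsets with value ≥ 115, sorted by total duration:
- B+D+F+G: duration 33, value 117
- B+D+E+F+G: duration 37, value 120
- A+B+F+G: duration 41, value 116
- A+B+E+F+G: duration 45, value 119
Minimum duration: 33 min.

33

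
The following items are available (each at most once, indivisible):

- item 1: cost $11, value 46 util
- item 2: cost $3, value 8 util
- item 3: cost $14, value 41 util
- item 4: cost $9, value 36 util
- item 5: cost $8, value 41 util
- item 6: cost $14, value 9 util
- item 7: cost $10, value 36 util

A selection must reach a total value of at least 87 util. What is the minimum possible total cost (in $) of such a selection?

Subsets with value ≥ 87, sorted by total cost:
- item 1+item 5: cost 19, value 87
- item 1+item 2+item 5: cost 22, value 95
- item 1+item 2+item 4: cost 23, value 90
- item 1+item 2+item 7: cost 24, value 90
Minimum cost: 19 $.

19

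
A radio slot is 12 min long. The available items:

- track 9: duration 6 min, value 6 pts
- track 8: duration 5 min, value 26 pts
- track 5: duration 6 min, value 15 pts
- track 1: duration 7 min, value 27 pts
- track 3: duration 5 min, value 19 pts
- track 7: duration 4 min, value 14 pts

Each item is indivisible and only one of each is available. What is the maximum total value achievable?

53 pts

Check high-value combinations within 12 min:
- track 8+track 1: duration 5+7=12, value 26+27=53
- track 1+track 3: duration 7+5=12, value 27+19=46
- track 8+track 3: duration 5+5=10, value 26+19=45
Best: 53 pts.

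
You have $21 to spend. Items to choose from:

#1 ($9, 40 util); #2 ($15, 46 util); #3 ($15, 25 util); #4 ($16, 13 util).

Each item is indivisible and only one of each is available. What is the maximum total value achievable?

46 util

Check high-value combinations within $21:
- #2: cost 15, value 46
- #1: cost 9, value 40
- #3: cost 15, value 25
- #4: cost 16, value 13
Best: 46 util.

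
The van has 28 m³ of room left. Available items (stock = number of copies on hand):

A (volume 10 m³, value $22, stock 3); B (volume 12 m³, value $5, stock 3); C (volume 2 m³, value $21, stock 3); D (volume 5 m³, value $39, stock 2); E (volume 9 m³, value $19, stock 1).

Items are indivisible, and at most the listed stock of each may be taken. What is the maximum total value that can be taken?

$163

Best selections within volume 28 and stock limits:
- 1×A + 3×C + 2×D: volume 26, value 163
- 3×C + 2×D + 1×E: volume 25, value 160
Best: $163.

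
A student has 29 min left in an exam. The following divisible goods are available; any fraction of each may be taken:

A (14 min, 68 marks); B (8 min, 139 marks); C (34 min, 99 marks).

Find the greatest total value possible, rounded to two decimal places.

227.38

Take in order of value per unit:
- B (139/8 per unit): all 8 → value 139, running total 139.00
- A (68/14 per unit): all 14 → value 68, running total 207.00
- C (99/34 per unit): 7 of 34 → value 7×99/34 = 20.3824, running total 227.38
Total 227.38.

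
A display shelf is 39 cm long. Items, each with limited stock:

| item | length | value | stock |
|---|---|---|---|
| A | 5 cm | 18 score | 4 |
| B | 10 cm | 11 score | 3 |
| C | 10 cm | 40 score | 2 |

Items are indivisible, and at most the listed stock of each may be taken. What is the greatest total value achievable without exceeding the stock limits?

134 score

Top feasible selections:
- 3×A + 2×C: length 35, value 134
- 2×A + 2×C: length 30, value 116
- 4×A + 1×C: length 30, value 112
- 1×A + 1×B + 2×C: length 35, value 109
Best: 134 score.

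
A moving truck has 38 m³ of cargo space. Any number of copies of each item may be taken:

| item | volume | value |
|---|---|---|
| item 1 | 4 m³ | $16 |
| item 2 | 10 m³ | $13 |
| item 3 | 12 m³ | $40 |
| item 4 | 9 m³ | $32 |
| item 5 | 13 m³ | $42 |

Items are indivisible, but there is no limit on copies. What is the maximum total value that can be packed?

$144

Best value-per-unit is item 1 at 16/4, and filling with it alone uses volume 9×4=36. No mix of the others beats 9×16 = 144.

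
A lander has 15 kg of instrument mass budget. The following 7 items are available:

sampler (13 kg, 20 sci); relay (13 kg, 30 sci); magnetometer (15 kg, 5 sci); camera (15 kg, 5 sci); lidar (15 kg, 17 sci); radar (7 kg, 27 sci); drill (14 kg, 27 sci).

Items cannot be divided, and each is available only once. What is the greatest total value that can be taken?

30 sci

This is a 0/1 knapsack; check combinations near the capacity.
- relay: mass 13, value 30
- radar: mass 7, value 27
- drill: mass 14, value 27
Best: 30 sci.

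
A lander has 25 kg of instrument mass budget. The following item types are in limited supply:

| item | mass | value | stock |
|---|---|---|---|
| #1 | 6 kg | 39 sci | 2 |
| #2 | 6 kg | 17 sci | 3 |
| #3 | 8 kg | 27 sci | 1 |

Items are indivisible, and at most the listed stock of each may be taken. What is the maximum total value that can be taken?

Best selections within mass 25 and stock limits:
- 2×#1 + 2×#2: mass 24, value 112
- 2×#1 + 1×#3: mass 20, value 105
- 2×#1 + 1×#2: mass 18, value 95
- 1×#1 + 3×#2: mass 24, value 90
Best: 112 sci.

112 sci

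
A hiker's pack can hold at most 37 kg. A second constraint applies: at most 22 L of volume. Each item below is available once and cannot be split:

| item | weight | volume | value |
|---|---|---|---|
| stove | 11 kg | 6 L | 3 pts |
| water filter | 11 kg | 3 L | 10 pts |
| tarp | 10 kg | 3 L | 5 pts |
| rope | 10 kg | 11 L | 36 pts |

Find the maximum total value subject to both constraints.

51 pts

Feasible sets respecting both limits:
- water filter+tarp+rope: weight 31, volume 17, value 51
- stove+water filter+rope: weight 32, volume 20, value 49
- water filter+rope: weight 21, volume 14, value 46
Best: 51 pts.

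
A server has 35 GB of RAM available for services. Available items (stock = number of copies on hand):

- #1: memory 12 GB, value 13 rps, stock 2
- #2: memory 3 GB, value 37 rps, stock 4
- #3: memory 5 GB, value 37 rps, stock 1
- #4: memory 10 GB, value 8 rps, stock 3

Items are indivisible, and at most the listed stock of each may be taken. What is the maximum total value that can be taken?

198 rps

Top feasible selections:
- 1×#1 + 4×#2 + 1×#3: memory 29, value 198
- 4×#2 + 1×#3 + 1×#4: memory 27, value 193
- 4×#2 + 1×#3: memory 17, value 185
Best: 198 rps.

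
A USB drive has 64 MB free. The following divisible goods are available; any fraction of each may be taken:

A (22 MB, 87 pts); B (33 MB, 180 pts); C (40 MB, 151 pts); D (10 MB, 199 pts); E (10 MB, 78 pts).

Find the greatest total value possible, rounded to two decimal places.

500.50

Take in order of value per unit:
- D (199/10 per unit): all 10 → value 199, running total 199.00
- E (78/10 per unit): all 10 → value 78, running total 277.00
- B (180/33 per unit): all 33 → value 180, running total 457.00
- A (87/22 per unit): 11 of 22 → value 11×87/22 = 43.5000, running total 500.50
Total 500.50.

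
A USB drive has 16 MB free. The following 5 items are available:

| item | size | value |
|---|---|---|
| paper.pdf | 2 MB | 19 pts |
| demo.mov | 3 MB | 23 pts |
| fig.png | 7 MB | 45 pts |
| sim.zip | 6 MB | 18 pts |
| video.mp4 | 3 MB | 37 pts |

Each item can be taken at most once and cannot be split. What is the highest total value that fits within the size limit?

Check high-value combinations within 16 MB:
- paper.pdf+demo.mov+fig.png+video.mp4: size 2+3+7+3=15, value 19+23+45+37=124
- demo.mov+fig.png+video.mp4: size 3+7+3=13, value 23+45+37=105
- paper.pdf+fig.png+video.mp4: size 2+7+3=12, value 19+45+37=101
Best: 124 pts.

124 pts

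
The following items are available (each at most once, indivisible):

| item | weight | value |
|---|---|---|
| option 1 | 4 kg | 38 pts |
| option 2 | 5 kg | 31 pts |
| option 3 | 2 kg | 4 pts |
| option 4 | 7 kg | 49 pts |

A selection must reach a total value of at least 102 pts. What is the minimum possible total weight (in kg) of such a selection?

Subsets with value ≥ 102, sorted by total weight:
- option 1+option 2+option 4: weight 16, value 118
- option 1+option 2+option 3+option 4: weight 18, value 122
Minimum weight: 16 kg.

16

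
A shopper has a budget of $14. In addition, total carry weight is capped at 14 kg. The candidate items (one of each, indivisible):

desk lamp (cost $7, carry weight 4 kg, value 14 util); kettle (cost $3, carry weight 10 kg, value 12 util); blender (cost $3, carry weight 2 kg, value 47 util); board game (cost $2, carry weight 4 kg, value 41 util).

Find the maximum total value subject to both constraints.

102 util

Feasible sets respecting both limits:
- desk lamp+blender+board game: cost 12, carry weight 10, value 102
- blender+board game: cost 5, carry weight 6, value 88
- desk lamp+blender: cost 10, carry weight 6, value 61
- kettle+blender: cost 6, carry weight 12, value 59
Best: 102 util.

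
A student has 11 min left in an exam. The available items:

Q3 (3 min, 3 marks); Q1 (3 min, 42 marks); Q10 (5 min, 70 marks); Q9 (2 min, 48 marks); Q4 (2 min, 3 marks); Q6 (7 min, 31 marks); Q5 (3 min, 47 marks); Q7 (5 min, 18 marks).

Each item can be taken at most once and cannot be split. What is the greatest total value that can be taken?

Check high-value combinations within 11 min:
- Q10+Q9+Q5: time 5+2+3=10, value 70+48+47=165
- Q1+Q10+Q9: time 3+5+2=10, value 42+70+48=160
- Q1+Q10+Q5: time 3+5+3=11, value 42+70+47=159
Best: 165 marks.

165 marks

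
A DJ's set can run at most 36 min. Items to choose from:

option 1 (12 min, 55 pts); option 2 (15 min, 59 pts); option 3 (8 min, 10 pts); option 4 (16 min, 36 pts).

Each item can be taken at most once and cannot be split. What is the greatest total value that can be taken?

Check high-value combinations within 36 min:
- option 1+option 2+option 3: duration 12+15+8=35, value 55+59+10=124
- option 1+option 2: duration 12+15=27, value 55+59=114
- option 1+option 3+option 4: duration 12+8+16=36, value 55+10+36=101
- option 2+option 4: duration 15+16=31, value 59+36=95
Best: 124 pts.

124 pts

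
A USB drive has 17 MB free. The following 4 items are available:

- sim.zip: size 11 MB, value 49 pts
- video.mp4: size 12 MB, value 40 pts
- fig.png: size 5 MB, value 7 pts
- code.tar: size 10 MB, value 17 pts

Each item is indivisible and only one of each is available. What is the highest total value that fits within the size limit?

Check high-value combinations within 17 MB:
- sim.zip+fig.png: size 11+5=16, value 49+7=56
- sim.zip: size 11, value 49
- video.mp4+fig.png: size 12+5=17, value 40+7=47
- video.mp4: size 12, value 40
- fig.png+code.tar: size 5+10=15, value 7+17=24
Best: 56 pts.

56 pts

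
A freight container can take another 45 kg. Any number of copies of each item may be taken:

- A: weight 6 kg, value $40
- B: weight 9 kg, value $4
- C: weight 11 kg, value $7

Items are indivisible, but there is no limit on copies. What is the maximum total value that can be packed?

$280

Best value-per-unit is A at 40/6, and filling with it alone uses weight 7×6=42. No mix of the others beats 7×40 = 280.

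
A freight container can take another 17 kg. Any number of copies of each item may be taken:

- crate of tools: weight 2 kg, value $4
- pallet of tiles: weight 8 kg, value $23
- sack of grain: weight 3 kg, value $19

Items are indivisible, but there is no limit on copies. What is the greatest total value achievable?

Best value-per-unit is sack of grain at 19/3; filling with it alone gives 5×19 = 95.
Optimal mix: 1×crate of tools + 5×sack of grain → weight 17, value 99.

$99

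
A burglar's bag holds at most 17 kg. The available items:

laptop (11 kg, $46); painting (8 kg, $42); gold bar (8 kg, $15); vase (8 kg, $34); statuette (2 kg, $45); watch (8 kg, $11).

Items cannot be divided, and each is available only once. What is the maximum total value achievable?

This is a 0/1 knapsack; check combinations near the capacity.
- laptop+statuette: weight 11+2=13, value 46+45=91
- painting+statuette: weight 8+2=10, value 42+45=87
- vase+statuette: weight 8+2=10, value 34+45=79
Best: $91.

$91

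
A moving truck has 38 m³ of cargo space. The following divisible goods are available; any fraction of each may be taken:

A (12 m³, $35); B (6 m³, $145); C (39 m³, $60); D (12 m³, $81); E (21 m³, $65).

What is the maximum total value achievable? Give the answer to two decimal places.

Take in order of value per unit:
- B (145/6 per unit): all 6 → value 145, running total 145.00
- D (81/12 per unit): all 12 → value 81, running total 226.00
- E (65/21 per unit): 20 of 21 → value 20×65/21 = 61.9048, running total 287.90
Total 287.90.

287.90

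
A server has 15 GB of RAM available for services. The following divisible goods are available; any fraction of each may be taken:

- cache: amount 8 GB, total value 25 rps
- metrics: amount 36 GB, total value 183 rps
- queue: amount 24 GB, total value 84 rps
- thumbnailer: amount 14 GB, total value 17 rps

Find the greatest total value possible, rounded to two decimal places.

Take in order of value per unit:
- metrics (183/36 per unit): 15 of 36 → value 15×183/36 = 76.2500, running total 76.25
Total 76.25.

76.25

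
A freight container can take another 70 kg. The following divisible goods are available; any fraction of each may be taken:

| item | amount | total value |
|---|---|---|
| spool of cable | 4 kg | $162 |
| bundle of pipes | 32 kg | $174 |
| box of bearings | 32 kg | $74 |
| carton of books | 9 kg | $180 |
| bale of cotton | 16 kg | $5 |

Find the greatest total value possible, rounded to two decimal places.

Take in order of value per unit:
- spool of cable (162/4 per unit): all 4 → value 162, running total 162.00
- carton of books (180/9 per unit): all 9 → value 180, running total 342.00
- bundle of pipes (174/32 per unit): all 32 → value 174, running total 516.00
- box of bearings (74/32 per unit): 25 of 32 → value 25×74/32 = 57.8125, running total 573.81
Total 573.81.

573.81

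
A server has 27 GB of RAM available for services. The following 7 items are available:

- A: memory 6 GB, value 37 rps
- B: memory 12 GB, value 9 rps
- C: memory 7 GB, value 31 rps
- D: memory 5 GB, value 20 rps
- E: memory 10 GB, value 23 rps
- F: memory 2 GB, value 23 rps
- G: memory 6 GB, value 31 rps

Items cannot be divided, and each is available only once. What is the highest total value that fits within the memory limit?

142 rps

This is a 0/1 knapsack; check combinations near the capacity.
- A+C+D+F+G: memory 6+7+5+2+6=26, value 37+31+20+23+31=142
- A+C+F+G: memory 6+7+2+6=21, value 37+31+23+31=122
- A+C+D+G: memory 6+7+5+6=24, value 37+31+20+31=119
- A+E+F+G: memory 6+10+2+6=24, value 37+23+23+31=114
Best: 142 rps.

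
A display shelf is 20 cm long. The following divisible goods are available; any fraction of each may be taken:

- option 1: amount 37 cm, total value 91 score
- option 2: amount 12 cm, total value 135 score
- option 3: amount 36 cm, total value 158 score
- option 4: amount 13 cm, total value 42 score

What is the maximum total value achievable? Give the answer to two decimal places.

170.11

Take in order of value per unit:
- option 2 (135/12 per unit): all 12 → value 135, running total 135.00
- option 3 (158/36 per unit): 8 of 36 → value 8×158/36 = 35.1111, running total 170.11
Total 170.11.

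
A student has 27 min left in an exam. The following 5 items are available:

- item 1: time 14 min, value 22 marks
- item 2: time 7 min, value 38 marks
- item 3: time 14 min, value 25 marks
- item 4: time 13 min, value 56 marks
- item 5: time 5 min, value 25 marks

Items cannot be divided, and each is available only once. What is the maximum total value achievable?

This is a 0/1 knapsack; check combinations near the capacity.
- item 2+item 4+item 5: time 7+13+5=25, value 38+56+25=119
- item 2+item 4: time 7+13=20, value 38+56=94
- item 2+item 3+item 5: time 7+14+5=26, value 38+25+25=88
Best: 119 marks.

119 marks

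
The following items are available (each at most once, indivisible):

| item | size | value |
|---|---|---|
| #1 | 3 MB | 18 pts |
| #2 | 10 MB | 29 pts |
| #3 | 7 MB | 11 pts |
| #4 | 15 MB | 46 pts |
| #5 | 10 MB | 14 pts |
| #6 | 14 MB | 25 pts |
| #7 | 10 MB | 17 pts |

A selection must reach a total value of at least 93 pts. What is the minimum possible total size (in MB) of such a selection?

28

Subsets with value ≥ 93, sorted by total size:
- #1+#2+#4: size 28, value 93
- #1+#2+#3+#4: size 35, value 104
Minimum size: 28 MB.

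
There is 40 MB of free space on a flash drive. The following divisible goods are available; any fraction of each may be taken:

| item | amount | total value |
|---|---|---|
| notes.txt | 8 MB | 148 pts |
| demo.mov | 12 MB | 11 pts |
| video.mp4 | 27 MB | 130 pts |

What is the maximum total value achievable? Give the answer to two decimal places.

Take in order of value per unit:
- notes.txt (148/8 per unit): all 8 → value 148, running total 148.00
- video.mp4 (130/27 per unit): all 27 → value 130, running total 278.00
- demo.mov (11/12 per unit): 5 of 12 → value 5×11/12 = 4.5833, running total 282.58
Total 282.58.

282.58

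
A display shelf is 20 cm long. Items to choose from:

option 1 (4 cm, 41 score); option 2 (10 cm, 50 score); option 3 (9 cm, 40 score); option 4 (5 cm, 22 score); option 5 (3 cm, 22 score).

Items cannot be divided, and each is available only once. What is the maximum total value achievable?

113 score

This is a 0/1 knapsack; check combinations near the capacity.
- option 1+option 2+option 5: length 4+10+3=17, value 41+50+22=113
- option 1+option 2+option 4: length 4+10+5=19, value 41+50+22=113
- option 1+option 3+option 5: length 4+9+3=16, value 41+40+22=103
- option 1+option 3+option 4: length 4+9+5=18, value 41+40+22=103
Best: 113 score.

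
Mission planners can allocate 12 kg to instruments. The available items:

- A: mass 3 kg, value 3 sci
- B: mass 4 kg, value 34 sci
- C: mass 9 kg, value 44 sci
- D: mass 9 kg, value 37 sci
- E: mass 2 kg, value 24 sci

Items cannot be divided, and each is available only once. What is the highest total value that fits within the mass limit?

68 sci

Check high-value combinations within 12 kg:
- C+E: mass 9+2=11, value 44+24=68
- A+B+E: mass 3+4+2=9, value 3+34+24=61
- D+E: mass 9+2=11, value 37+24=61
Best: 68 sci.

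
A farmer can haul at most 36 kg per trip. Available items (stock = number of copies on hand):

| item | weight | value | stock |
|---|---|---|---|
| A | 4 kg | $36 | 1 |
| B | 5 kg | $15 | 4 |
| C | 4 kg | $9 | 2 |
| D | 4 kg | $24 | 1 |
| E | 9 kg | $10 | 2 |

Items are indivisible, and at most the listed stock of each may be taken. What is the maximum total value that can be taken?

$138

Best selections within weight 36 and stock limits:
- 1×A + 4×B + 2×C + 1×D: weight 36, value 138
- 1×A + 4×B + 1×C + 1×D: weight 32, value 129
- 1×A + 3×B + 1×C + 1×D + 1×E: weight 36, value 124
- 1×A + 3×B + 2×C + 1×D: weight 31, value 123
Best: $138.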